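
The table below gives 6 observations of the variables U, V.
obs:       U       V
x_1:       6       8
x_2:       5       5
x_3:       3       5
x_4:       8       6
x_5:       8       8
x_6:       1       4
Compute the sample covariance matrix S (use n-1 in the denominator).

Step 1 — column means:
  mean(U) = (6 + 5 + 3 + 8 + 8 + 1) / 6 = 31/6 = 5.1667
  mean(V) = (8 + 5 + 5 + 6 + 8 + 4) / 6 = 36/6 = 6

Step 2 — sample covariance S[i,j] = (1/(n-1)) · Σ_k (x_{k,i} - mean_i) · (x_{k,j} - mean_j), with n-1 = 5.
  S[U,U] = ((0.8333)·(0.8333) + (-0.1667)·(-0.1667) + (-2.1667)·(-2.1667) + (2.8333)·(2.8333) + (2.8333)·(2.8333) + (-4.1667)·(-4.1667)) / 5 = 38.8333/5 = 7.7667
  S[U,V] = ((0.8333)·(2) + (-0.1667)·(-1) + (-2.1667)·(-1) + (2.8333)·(0) + (2.8333)·(2) + (-4.1667)·(-2)) / 5 = 18/5 = 3.6
  S[V,V] = ((2)·(2) + (-1)·(-1) + (-1)·(-1) + (0)·(0) + (2)·(2) + (-2)·(-2)) / 5 = 14/5 = 2.8

S is symmetric (S[j,i] = S[i,j]). Assembling:

S = [[7.7667, 3.6],
 [3.6, 2.8]]


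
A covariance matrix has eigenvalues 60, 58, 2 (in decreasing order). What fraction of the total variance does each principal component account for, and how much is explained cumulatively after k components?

Step 1 — total variance = trace(Sigma) = Σ λ_i = 60 + 58 + 2 = 120.

Step 2 — fraction explained by component i = λ_i / Σ λ:
  PC1: 60/120 = 0.5
  PC2: 58/120 = 0.4833
  PC3: 2/120 = 0.0167

Step 3 — cumulative fraction after k components = (λ_1 + ... + λ_k) / Σ λ:
  k = 1: 60/120 = 0.5
  k = 2: (60 + 58)/120 = 118/120 = 0.9833
  k = 3: (60 + 58 + 2)/120 = 120/120 = 1

Summary (fraction, with percent):

explained: PC1 0.5 (50%), PC2 0.4833 (48.33%), PC3 0.0167 (1.67%);  cumulative: 0.5, 0.9833, 1


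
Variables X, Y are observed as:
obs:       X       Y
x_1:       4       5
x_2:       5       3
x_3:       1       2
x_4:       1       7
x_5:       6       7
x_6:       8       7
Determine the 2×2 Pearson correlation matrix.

Step 1 — column means:
  mean(X) = (4 + 5 + 1 + 1 + 6 + 8) / 6 = 25/6 = 4.1667
  mean(Y) = (5 + 3 + 2 + 7 + 7 + 7) / 6 = 31/6 = 5.1667

Step 2 — sample variances and covariances s[i,j] = (1/(n-1)) · Σ_k (x_{k,i} - mean_i) · (x_{k,j} - mean_j), with n-1 = 5:
  s[X,X] = ((-0.1667)·(-0.1667) + (0.8333)·(0.8333) + (-3.1667)·(-3.1667) + (-3.1667)·(-3.1667) + (1.8333)·(1.8333) + (3.8333)·(3.8333)) / 5 = 38.8333/5 = 7.7667
  s[X,Y] = ((-0.1667)·(-0.1667) + (0.8333)·(-2.1667) + (-3.1667)·(-3.1667) + (-3.1667)·(1.8333) + (1.8333)·(1.8333) + (3.8333)·(1.8333)) / 5 = 12.8333/5 = 2.5667
  s[Y,Y] = ((-0.1667)·(-0.1667) + (-2.1667)·(-2.1667) + (-3.1667)·(-3.1667) + (1.8333)·(1.8333) + (1.8333)·(1.8333) + (1.8333)·(1.8333)) / 5 = 24.8333/5 = 4.9667
  Sample standard deviations s_i = √(s[i,i]):
  s(X) = √(7.7667) = 2.7869
  s(Y) = √(4.9667) = 2.2286

Step 3 — r_{ij} = s_{ij} / (s_i · s_j):
  r[X,X] = 1 (diagonal).
  r[X,Y] = 2.5667 / (2.7869 · 2.2286) = 2.5667 / 6.2108 = 0.4133
  r[Y,Y] = 1 (diagonal).

R is symmetric with unit diagonal. Assembling:

R = [[1, 0.4133],
 [0.4133, 1]]


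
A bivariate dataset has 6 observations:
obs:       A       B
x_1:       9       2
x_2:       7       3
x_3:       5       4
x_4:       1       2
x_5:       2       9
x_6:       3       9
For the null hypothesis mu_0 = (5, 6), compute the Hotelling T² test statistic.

Step 1 — sample mean vector:
  mean(A) = (9 + 7 + 5 + 1 + 2 + 3) / 6 = 27/6 = 4.5
  mean(B) = (2 + 3 + 4 + 2 + 9 + 9) / 6 = 29/6 = 4.8333
  x̄ = (4.5, 4.8333),  deviation x̄ - mu_0 = (4.5, 4.8333) - (5, 6) = (-0.5, -1.1667).

Step 2 — sample covariance matrix, S[i,j] = (1/(n-1)) · Σ_k (x_{k,i} - mean_i) · (x_{k,j} - mean_j), divisor n-1 = 5:
  S[A,A] = ((4.5)·(4.5) + (2.5)·(2.5) + (0.5)·(0.5) + (-3.5)·(-3.5) + (-2.5)·(-2.5) + (-1.5)·(-1.5)) / 5 = 47.5/5 = 9.5
  S[A,B] = ((4.5)·(-2.8333) + (2.5)·(-1.8333) + (0.5)·(-0.8333) + (-3.5)·(-2.8333) + (-2.5)·(4.1667) + (-1.5)·(4.1667)) / 5 = -24.5/5 = -4.9
  S[B,B] = ((-2.8333)·(-2.8333) + (-1.8333)·(-1.8333) + (-0.8333)·(-0.8333) + (-2.8333)·(-2.8333) + (4.1667)·(4.1667) + (4.1667)·(4.1667)) / 5 = 54.8333/5 = 10.9667
  S = [[9.5, -4.9],
 [-4.9, 10.9667]].

Step 3 — invert S. det(S) = 9.5·10.9667 - (-4.9)² = 80.1733.
  S^{-1} = (1/det) · [[d, -b], [-b, a]] = [[0.1368, 0.0611],
 [0.0611, 0.1185]].

Step 4 — quadratic form (x̄ - mu_0)^T · S^{-1} · (x̄ - mu_0):
  S^{-1} · (x̄ - mu_0) = (-0.1397, -0.1688),
  (x̄ - mu_0)^T · [...] = (-0.5)·(-0.1397) + (-1.1667)·(-0.1688) = 0.2668.

Step 5 — scale by n: T² = 6 · 0.2668 = 1.6007.

T² ≈ 1.6007


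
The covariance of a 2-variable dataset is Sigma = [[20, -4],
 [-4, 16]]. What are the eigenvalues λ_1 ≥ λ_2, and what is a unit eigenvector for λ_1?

Step 1 — characteristic polynomial of 2×2 Sigma:
  det(Sigma - λI) = λ² - trace · λ + det = 0.
  trace = 20 + 16 = 36, det = 20·16 - (-4)² = 304.
Step 2 — discriminant:
  Δ = trace² - 4·det = 1296 - 1216 = 80.
Step 3 — eigenvalues:
  λ = (trace ± √Δ)/2 = (36 ± 8.9443)/2,
  λ_1 = 22.4721,  λ_2 = 13.5279.

Step 4 — unit eigenvector for λ_1: solve (Sigma - λ_1 I)v = 0. First row:
  (20 - 22.4721)·v_x + (-4)·v_y = 0, i.e. (-2.4721)·v_x + (-4)·v_y = 0,
  so v ∝ (b, λ_1 - a) = (-4, 2.4721); multiply by -1 so the first entry is positive: u = (4, -2.4721).
  ||u|| = √((4)² + (-2.4721)²) = √(22.1115) ≈ 4.7023,
  v_1 = u/||u|| ≈ (0.8507, -0.5257) (||v_1|| = 1).

λ_1 = 22.4721,  λ_2 = 13.5279;  v_1 ≈ (0.8507, -0.5257)


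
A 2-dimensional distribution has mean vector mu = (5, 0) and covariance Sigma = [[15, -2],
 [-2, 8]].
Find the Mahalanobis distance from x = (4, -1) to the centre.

Step 1 — centre the observation: (x - mu) = (-1, -1).

Step 2 — invert Sigma. det(Sigma) = 15·8 - (-2)² = 116.
  Sigma^{-1} = (1/det) · [[d, -b], [-b, a]] = [[0.069, 0.0172],
 [0.0172, 0.1293]].

Step 3 — form the quadratic (x - mu)^T · Sigma^{-1} · (x - mu):
  Sigma^{-1} · (x - mu) = (-0.0862, -0.1466).
  (x - mu)^T · [Sigma^{-1} · (x - mu)] = (-1)·(-0.0862) + (-1)·(-0.1466) = 0.2328.

Step 4 — take square root: d = √(0.2328) ≈ 0.4825.

d(x, mu) = √(0.2328) ≈ 0.4825


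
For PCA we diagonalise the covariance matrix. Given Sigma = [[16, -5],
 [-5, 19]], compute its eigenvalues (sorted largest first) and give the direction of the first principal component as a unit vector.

Step 1 — characteristic polynomial of 2×2 Sigma:
  det(Sigma - λI) = λ² - trace · λ + det = 0.
  trace = 16 + 19 = 35, det = 16·19 - (-5)² = 279.
Step 2 — discriminant:
  Δ = trace² - 4·det = 1225 - 1116 = 109.
Step 3 — eigenvalues:
  λ = (trace ± √Δ)/2 = (35 ± 10.4403)/2,
  λ_1 = 22.7202,  λ_2 = 12.2798.

Step 4 — unit eigenvector for λ_1: solve (Sigma - λ_1 I)v = 0. First row:
  (16 - 22.7202)·v_x + (-5)·v_y = 0, i.e. (-6.7202)·v_x + (-5)·v_y = 0,
  so v ∝ (b, λ_1 - a) = (-5, 6.7202); multiply by -1 so the first entry is positive: u = (5, -6.7202).
  ||u|| = √((5)² + (-6.7202)²) = √(70.1605) ≈ 8.3762,
  v_1 = u/||u|| ≈ (0.5969, -0.8023) (||v_1|| = 1).

λ_1 = 22.7202,  λ_2 = 12.2798;  v_1 ≈ (0.5969, -0.8023)


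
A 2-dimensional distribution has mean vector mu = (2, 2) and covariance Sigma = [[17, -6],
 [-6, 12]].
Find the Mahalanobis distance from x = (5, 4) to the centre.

Step 1 — centre the observation: (x - mu) = (3, 2).

Step 2 — invert Sigma. det(Sigma) = 17·12 - (-6)² = 168.
  Sigma^{-1} = (1/det) · [[d, -b], [-b, a]] = [[0.0714, 0.0357],
 [0.0357, 0.1012]].

Step 3 — form the quadratic (x - mu)^T · Sigma^{-1} · (x - mu):
  Sigma^{-1} · (x - mu) = (0.2857, 0.3095).
  (x - mu)^T · [Sigma^{-1} · (x - mu)] = (3)·(0.2857) + (2)·(0.3095) = 1.4762.

Step 4 — take square root: d = √(1.4762) ≈ 1.215.

d(x, mu) = √(1.4762) ≈ 1.215


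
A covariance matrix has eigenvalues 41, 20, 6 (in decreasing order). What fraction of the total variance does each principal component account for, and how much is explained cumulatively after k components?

Step 1 — total variance = trace(Sigma) = Σ λ_i = 41 + 20 + 6 = 67.

Step 2 — fraction explained by component i = λ_i / Σ λ:
  PC1: 41/67 = 0.6119
  PC2: 20/67 = 0.2985
  PC3: 6/67 = 0.0896

Step 3 — cumulative fraction after k components = (λ_1 + ... + λ_k) / Σ λ:
  k = 1: 41/67 = 0.6119
  k = 2: (41 + 20)/67 = 61/67 = 0.9104
  k = 3: (41 + 20 + 6)/67 = 67/67 = 1

Summary (fraction, with percent):

explained: PC1 0.6119 (61.19%), PC2 0.2985 (29.85%), PC3 0.0896 (8.96%);  cumulative: 0.6119, 0.9104, 1


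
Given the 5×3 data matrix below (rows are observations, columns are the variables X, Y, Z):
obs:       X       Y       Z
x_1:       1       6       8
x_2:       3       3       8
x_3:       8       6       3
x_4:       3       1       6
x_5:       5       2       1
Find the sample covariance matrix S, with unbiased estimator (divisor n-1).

Step 1 — column means:
  mean(X) = (1 + 3 + 8 + 3 + 5) / 5 = 20/5 = 4
  mean(Y) = (6 + 3 + 6 + 1 + 2) / 5 = 18/5 = 3.6
  mean(Z) = (8 + 8 + 3 + 6 + 1) / 5 = 26/5 = 5.2

Step 2 — sample covariance S[i,j] = (1/(n-1)) · Σ_k (x_{k,i} - mean_i) · (x_{k,j} - mean_j), with n-1 = 4.
  S[X,X] = ((-3)·(-3) + (-1)·(-1) + (4)·(4) + (-1)·(-1) + (1)·(1)) / 4 = 28/4 = 7
  S[X,Y] = ((-3)·(2.4) + (-1)·(-0.6) + (4)·(2.4) + (-1)·(-2.6) + (1)·(-1.6)) / 4 = 4/4 = 1
  S[X,Z] = ((-3)·(2.8) + (-1)·(2.8) + (4)·(-2.2) + (-1)·(0.8) + (1)·(-4.2)) / 4 = -25/4 = -6.25
  S[Y,Y] = ((2.4)·(2.4) + (-0.6)·(-0.6) + (2.4)·(2.4) + (-2.6)·(-2.6) + (-1.6)·(-1.6)) / 4 = 21.2/4 = 5.3
  S[Y,Z] = ((2.4)·(2.8) + (-0.6)·(2.8) + (2.4)·(-2.2) + (-2.6)·(0.8) + (-1.6)·(-4.2)) / 4 = 4.4/4 = 1.1
  S[Z,Z] = ((2.8)·(2.8) + (2.8)·(2.8) + (-2.2)·(-2.2) + (0.8)·(0.8) + (-4.2)·(-4.2)) / 4 = 38.8/4 = 9.7

S is symmetric (S[j,i] = S[i,j]). Assembling:

S = [[7, 1, -6.25],
 [1, 5.3, 1.1],
 [-6.25, 1.1, 9.7]]


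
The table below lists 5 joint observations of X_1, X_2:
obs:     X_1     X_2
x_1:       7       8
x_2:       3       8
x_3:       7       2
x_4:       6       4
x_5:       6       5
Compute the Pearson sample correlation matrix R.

Step 1 — column means:
  mean(X_1) = (7 + 3 + 7 + 6 + 6) / 5 = 29/5 = 5.8
  mean(X_2) = (8 + 8 + 2 + 4 + 5) / 5 = 27/5 = 5.4

Step 2 — sample variances and covariances s[i,j] = (1/(n-1)) · Σ_k (x_{k,i} - mean_i) · (x_{k,j} - mean_j), with n-1 = 4:
  s[X_1,X_1] = ((1.2)·(1.2) + (-2.8)·(-2.8) + (1.2)·(1.2) + (0.2)·(0.2) + (0.2)·(0.2)) / 4 = 10.8/4 = 2.7
  s[X_1,X_2] = ((1.2)·(2.6) + (-2.8)·(2.6) + (1.2)·(-3.4) + (0.2)·(-1.4) + (0.2)·(-0.4)) / 4 = -8.6/4 = -2.15
  s[X_2,X_2] = ((2.6)·(2.6) + (2.6)·(2.6) + (-3.4)·(-3.4) + (-1.4)·(-1.4) + (-0.4)·(-0.4)) / 4 = 27.2/4 = 6.8
  Sample standard deviations s_i = √(s[i,i]):
  s(X_1) = √(2.7) = 1.6432
  s(X_2) = √(6.8) = 2.6077

Step 3 — r_{ij} = s_{ij} / (s_i · s_j):
  r[X_1,X_1] = 1 (diagonal).
  r[X_1,X_2] = -2.15 / (1.6432 · 2.6077) = -2.15 / 4.2849 = -0.5018
  r[X_2,X_2] = 1 (diagonal).

R is symmetric with unit diagonal. Assembling:

R = [[1, -0.5018],
 [-0.5018, 1]]


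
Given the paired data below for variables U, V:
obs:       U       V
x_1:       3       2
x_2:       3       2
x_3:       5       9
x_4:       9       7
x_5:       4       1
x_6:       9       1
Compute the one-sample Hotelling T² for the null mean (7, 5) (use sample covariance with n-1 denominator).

Step 1 — sample mean vector:
  mean(U) = (3 + 3 + 5 + 9 + 4 + 9) / 6 = 33/6 = 5.5
  mean(V) = (2 + 2 + 9 + 7 + 1 + 1) / 6 = 22/6 = 3.6667
  x̄ = (5.5, 3.6667),  deviation x̄ - mu_0 = (5.5, 3.6667) - (7, 5) = (-1.5, -1.3333).

Step 2 — sample covariance matrix, S[i,j] = (1/(n-1)) · Σ_k (x_{k,i} - mean_i) · (x_{k,j} - mean_j), divisor n-1 = 5:
  S[U,U] = ((-2.5)·(-2.5) + (-2.5)·(-2.5) + (-0.5)·(-0.5) + (3.5)·(3.5) + (-1.5)·(-1.5) + (3.5)·(3.5)) / 5 = 39.5/5 = 7.9
  S[U,V] = ((-2.5)·(-1.6667) + (-2.5)·(-1.6667) + (-0.5)·(5.3333) + (3.5)·(3.3333) + (-1.5)·(-2.6667) + (3.5)·(-2.6667)) / 5 = 12/5 = 2.4
  S[V,V] = ((-1.6667)·(-1.6667) + (-1.6667)·(-1.6667) + (5.3333)·(5.3333) + (3.3333)·(3.3333) + (-2.6667)·(-2.6667) + (-2.6667)·(-2.6667)) / 5 = 59.3333/5 = 11.8667
  S = [[7.9, 2.4],
 [2.4, 11.8667]].

Step 3 — invert S. det(S) = 7.9·11.8667 - (2.4)² = 87.9867.
  S^{-1} = (1/det) · [[d, -b], [-b, a]] = [[0.1349, -0.0273],
 [-0.0273, 0.0898]].

Step 4 — quadratic form (x̄ - mu_0)^T · S^{-1} · (x̄ - mu_0):
  S^{-1} · (x̄ - mu_0) = (-0.1659, -0.0788),
  (x̄ - mu_0)^T · [...] = (-1.5)·(-0.1659) + (-1.3333)·(-0.0788) = 0.354.

Step 5 — scale by n: T² = 6 · 0.354 = 2.1238.

T² ≈ 2.1238


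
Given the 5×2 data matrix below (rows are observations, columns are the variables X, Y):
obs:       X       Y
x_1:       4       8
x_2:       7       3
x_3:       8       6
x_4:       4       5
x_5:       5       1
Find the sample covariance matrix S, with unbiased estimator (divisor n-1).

Step 1 — column means:
  mean(X) = (4 + 7 + 8 + 4 + 5) / 5 = 28/5 = 5.6
  mean(Y) = (8 + 3 + 6 + 5 + 1) / 5 = 23/5 = 4.6

Step 2 — sample covariance S[i,j] = (1/(n-1)) · Σ_k (x_{k,i} - mean_i) · (x_{k,j} - mean_j), with n-1 = 4.
  S[X,X] = ((-1.6)·(-1.6) + (1.4)·(1.4) + (2.4)·(2.4) + (-1.6)·(-1.6) + (-0.6)·(-0.6)) / 4 = 13.2/4 = 3.3
  S[X,Y] = ((-1.6)·(3.4) + (1.4)·(-1.6) + (2.4)·(1.4) + (-1.6)·(0.4) + (-0.6)·(-3.6)) / 4 = -2.8/4 = -0.7
  S[Y,Y] = ((3.4)·(3.4) + (-1.6)·(-1.6) + (1.4)·(1.4) + (0.4)·(0.4) + (-3.6)·(-3.6)) / 4 = 29.2/4 = 7.3

S is symmetric (S[j,i] = S[i,j]). Assembling:

S = [[3.3, -0.7],
 [-0.7, 7.3]]


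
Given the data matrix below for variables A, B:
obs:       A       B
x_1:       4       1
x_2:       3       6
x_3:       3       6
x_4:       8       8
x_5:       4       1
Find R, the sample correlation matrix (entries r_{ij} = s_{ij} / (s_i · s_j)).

Step 1 — column means:
  mean(A) = (4 + 3 + 3 + 8 + 4) / 5 = 22/5 = 4.4
  mean(B) = (1 + 6 + 6 + 8 + 1) / 5 = 22/5 = 4.4

Step 2 — sample variances and covariances s[i,j] = (1/(n-1)) · Σ_k (x_{k,i} - mean_i) · (x_{k,j} - mean_j), with n-1 = 4:
  s[A,A] = ((-0.4)·(-0.4) + (-1.4)·(-1.4) + (-1.4)·(-1.4) + (3.6)·(3.6) + (-0.4)·(-0.4)) / 4 = 17.2/4 = 4.3
  s[A,B] = ((-0.4)·(-3.4) + (-1.4)·(1.6) + (-1.4)·(1.6) + (3.6)·(3.6) + (-0.4)·(-3.4)) / 4 = 11.2/4 = 2.8
  s[B,B] = ((-3.4)·(-3.4) + (1.6)·(1.6) + (1.6)·(1.6) + (3.6)·(3.6) + (-3.4)·(-3.4)) / 4 = 41.2/4 = 10.3
  Sample standard deviations s_i = √(s[i,i]):
  s(A) = √(4.3) = 2.0736
  s(B) = √(10.3) = 3.2094

Step 3 — r_{ij} = s_{ij} / (s_i · s_j):
  r[A,A] = 1 (diagonal).
  r[A,B] = 2.8 / (2.0736 · 3.2094) = 2.8 / 6.6551 = 0.4207
  r[B,B] = 1 (diagonal).

R is symmetric with unit diagonal. Assembling:

R = [[1, 0.4207],
 [0.4207, 1]]


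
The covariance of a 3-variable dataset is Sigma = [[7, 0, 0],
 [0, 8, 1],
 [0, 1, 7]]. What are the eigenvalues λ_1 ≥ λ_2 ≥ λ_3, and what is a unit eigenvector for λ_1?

Step 1 — characteristic polynomial p(λ) = det(λI - Sigma) = λ³ - tr·λ² + c_1·λ - det, where tr = trace, c_1 = sum of the principal 2×2 minors, det = det(Sigma):
  tr = 7 + 8 + 7 = 22,
  c_1 = (7·8 - (0)²) + (7·7 - (0)²) + (8·7 - (1)²) = 56 + 49 + 55 = 160,
  det = 7·(8·7 - (1)²) - (0)·((0)·7 - (1)·(0)) + (0)·((0)·(1) - 8·(0)) = 7·(55) - (0)·(0) + (0)·(0) = 385.
  So p(λ) = λ³ - 22λ² + 160λ - 385.
Step 2 — look for an integer root (rational root theorem: any rational root is an integer divisor of 385). Testing λ = 7:
  p(7) = 343 - 1078 + 1120 - 385 = 0  ✓
  Dividing out (λ - 7): p(λ) = (λ - 7)(λ² - 15λ + 55).
Step 3 — remaining eigenvalues from the quadratic λ² - 15λ + 55 = 0:
  Δ = 15² - 4·55 = 225 - 220 = 5,  λ = (15 ± √5)/2 = (15 ± 2.2361)/2 ≈ 8.618 or 6.382.
  Sorted: λ_1 = 8.618,  λ_2 = 7,  λ_3 = 6.382  (check: sum = 22 = tr ✓).

Step 4 — unit eigenvector for λ_1 ≈ 8.618: v spans the null space of (Sigma - λ_1 I), whose rows are
  r_1 = (-1.618, 0, 0),  r_2 = (0, -0.618, 1),  r_3 = (0, 1, -1.618).
  v is orthogonal to every row, so take v ∝ r_1 × r_2 = ((0)·(1) - (0)·(-0.618), (0)·(0) - (-1.618)·(1), (-1.618)·(-0.618) - (0)·(0)) ≈ (0, 1.618, 1).
  Let u = (0, 1.618, 1).
  ||u|| = √((0)² + (1.618)² + (1)²) = √(3.618) ≈ 1.9021,  v_1 = u/||u|| ≈ (0, 0.8507, 0.5257) (||v_1|| = 1).

λ_1 = 8.618,  λ_2 = 7,  λ_3 = 6.382;  v_1 ≈ (0, 0.8507, 0.5257)


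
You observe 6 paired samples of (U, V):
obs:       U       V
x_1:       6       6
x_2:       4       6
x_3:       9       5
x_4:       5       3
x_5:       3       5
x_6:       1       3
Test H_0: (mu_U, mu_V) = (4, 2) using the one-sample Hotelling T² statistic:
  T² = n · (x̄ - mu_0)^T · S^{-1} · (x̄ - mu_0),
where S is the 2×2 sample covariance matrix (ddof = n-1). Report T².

Step 1 — sample mean vector:
  mean(U) = (6 + 4 + 9 + 5 + 3 + 1) / 6 = 28/6 = 4.6667
  mean(V) = (6 + 6 + 5 + 3 + 5 + 3) / 6 = 28/6 = 4.6667
  x̄ = (4.6667, 4.6667),  deviation x̄ - mu_0 = (4.6667, 4.6667) - (4, 2) = (0.6667, 2.6667).

Step 2 — sample covariance matrix, S[i,j] = (1/(n-1)) · Σ_k (x_{k,i} - mean_i) · (x_{k,j} - mean_j), divisor n-1 = 5:
  S[U,U] = ((1.3333)·(1.3333) + (-0.6667)·(-0.6667) + (4.3333)·(4.3333) + (0.3333)·(0.3333) + (-1.6667)·(-1.6667) + (-3.6667)·(-3.6667)) / 5 = 37.3333/5 = 7.4667
  S[U,V] = ((1.3333)·(1.3333) + (-0.6667)·(1.3333) + (4.3333)·(0.3333) + (0.3333)·(-1.6667) + (-1.6667)·(0.3333) + (-3.6667)·(-1.6667)) / 5 = 7.3333/5 = 1.4667
  S[V,V] = ((1.3333)·(1.3333) + (1.3333)·(1.3333) + (0.3333)·(0.3333) + (-1.6667)·(-1.6667) + (0.3333)·(0.3333) + (-1.6667)·(-1.6667)) / 5 = 9.3333/5 = 1.8667
  S = [[7.4667, 1.4667],
 [1.4667, 1.8667]].

Step 3 — invert S. det(S) = 7.4667·1.8667 - (1.4667)² = 11.7867.
  S^{-1} = (1/det) · [[d, -b], [-b, a]] = [[0.1584, -0.1244],
 [-0.1244, 0.6335]].

Step 4 — quadratic form (x̄ - mu_0)^T · S^{-1} · (x̄ - mu_0):
  S^{-1} · (x̄ - mu_0) = (-0.2262, 1.6063),
  (x̄ - mu_0)^T · [...] = (0.6667)·(-0.2262) + (2.6667)·(1.6063) = 4.1327.

Step 5 — scale by n: T² = 6 · 4.1327 = 24.7964.

T² ≈ 24.7964


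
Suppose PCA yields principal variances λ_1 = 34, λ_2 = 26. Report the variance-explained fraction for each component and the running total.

Step 1 — total variance = trace(Sigma) = Σ λ_i = 34 + 26 = 60.

Step 2 — fraction explained by component i = λ_i / Σ λ:
  PC1: 34/60 = 0.5667
  PC2: 26/60 = 0.4333

Step 3 — cumulative fraction after k components = (λ_1 + ... + λ_k) / Σ λ:
  k = 1: 34/60 = 0.5667
  k = 2: (34 + 26)/60 = 60/60 = 1

Summary (fraction, with percent):

explained: PC1 0.5667 (56.67%), PC2 0.4333 (43.33%);  cumulative: 0.5667, 1


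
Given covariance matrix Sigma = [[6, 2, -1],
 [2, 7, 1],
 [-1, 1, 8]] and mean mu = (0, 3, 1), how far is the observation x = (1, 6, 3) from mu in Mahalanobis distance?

Step 1 — centre the observation: (x - mu) = (1, 3, 2).

Step 2 — invert Sigma (cofactor / det for 3×3, or solve directly):
  Sigma^{-1} = [[0.1916, -0.0592, 0.0314],
 [-0.0592, 0.1638, -0.0279],
 [0.0314, -0.0279, 0.1324]].

Step 3 — form the quadratic (x - mu)^T · Sigma^{-1} · (x - mu):
  Sigma^{-1} · (x - mu) = (0.0767, 0.3763, 0.2125).
  (x - mu)^T · [Sigma^{-1} · (x - mu)] = (1)·(0.0767) + (3)·(0.3763) + (2)·(0.2125) = 1.6307.

Step 4 — take square root: d = √(1.6307) ≈ 1.277.

d(x, mu) = √(1.6307) ≈ 1.277


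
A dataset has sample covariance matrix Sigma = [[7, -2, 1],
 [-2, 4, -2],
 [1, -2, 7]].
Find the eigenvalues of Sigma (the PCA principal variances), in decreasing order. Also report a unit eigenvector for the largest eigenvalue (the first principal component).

Step 1 — characteristic polynomial p(λ) = det(λI - Sigma) = λ³ - tr·λ² + c_1·λ - det, where tr = trace, c_1 = sum of the principal 2×2 minors, det = det(Sigma):
  tr = 7 + 4 + 7 = 18,
  c_1 = (7·4 - (-2)²) + (7·7 - (1)²) + (4·7 - (-2)²) = 24 + 48 + 24 = 96,
  det = 7·(4·7 - (-2)²) - (-2)·((-2)·7 - (-2)·(1)) + (1)·((-2)·(-2) - 4·(1)) = 7·(24) - (-2)·(-12) + (1)·(0) = 144.
  So p(λ) = λ³ - 18λ² + 96λ - 144.
Step 2 — look for an integer root (rational root theorem: any rational root is an integer divisor of 144). Testing λ = 6:
  p(6) = 216 - 648 + 576 - 144 = 0  ✓
  Dividing out (λ - 6): p(λ) = (λ - 6)(λ² - 12λ + 24).
Step 3 — remaining eigenvalues from the quadratic λ² - 12λ + 24 = 0:
  Δ = 12² - 4·24 = 144 - 96 = 48,  λ = (12 ± √48)/2 = (12 ± 6.9282)/2 ≈ 9.4641 or 2.5359.
  Sorted: λ_1 = 9.4641,  λ_2 = 6,  λ_3 = 2.5359  (check: sum = 18 = tr ✓).

Step 4 — unit eigenvector for λ_1 ≈ 9.4641: v spans the null space of (Sigma - λ_1 I), whose rows are
  r_1 = (-2.4641, -2, 1),  r_2 = (-2, -5.4641, -2),  r_3 = (1, -2, -2.4641).
  v is orthogonal to every row, so take v ∝ r_1 × r_2 = ((-2)·(-2) - (1)·(-5.4641), (1)·(-2) - (-2.4641)·(-2), (-2.4641)·(-5.4641) - (-2)·(-2)) ≈ (9.4641, -6.9282, 9.4641).
  Let u = (9.4641, -6.9282, 9.4641).
  ||u|| = √((9.4641)² + (-6.9282)² + (9.4641)²) = √(227.1384) ≈ 15.0711,  v_1 = u/||u|| ≈ (0.628, -0.4597, 0.628) (||v_1|| = 1).

λ_1 = 9.4641,  λ_2 = 6,  λ_3 = 2.5359;  v_1 ≈ (0.628, -0.4597, 0.628)


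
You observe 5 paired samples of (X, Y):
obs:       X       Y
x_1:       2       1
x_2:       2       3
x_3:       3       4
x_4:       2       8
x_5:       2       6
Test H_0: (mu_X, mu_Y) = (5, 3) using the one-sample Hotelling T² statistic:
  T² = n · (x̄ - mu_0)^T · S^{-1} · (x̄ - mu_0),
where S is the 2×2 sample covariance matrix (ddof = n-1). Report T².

Step 1 — sample mean vector:
  mean(X) = (2 + 2 + 3 + 2 + 2) / 5 = 11/5 = 2.2
  mean(Y) = (1 + 3 + 4 + 8 + 6) / 5 = 22/5 = 4.4
  x̄ = (2.2, 4.4),  deviation x̄ - mu_0 = (2.2, 4.4) - (5, 3) = (-2.8, 1.4).

Step 2 — sample covariance matrix, S[i,j] = (1/(n-1)) · Σ_k (x_{k,i} - mean_i) · (x_{k,j} - mean_j), divisor n-1 = 4:
  S[X,X] = ((-0.2)·(-0.2) + (-0.2)·(-0.2) + (0.8)·(0.8) + (-0.2)·(-0.2) + (-0.2)·(-0.2)) / 4 = 0.8/4 = 0.2
  S[X,Y] = ((-0.2)·(-3.4) + (-0.2)·(-1.4) + (0.8)·(-0.4) + (-0.2)·(3.6) + (-0.2)·(1.6)) / 4 = -0.4/4 = -0.1
  S[Y,Y] = ((-3.4)·(-3.4) + (-1.4)·(-1.4) + (-0.4)·(-0.4) + (3.6)·(3.6) + (1.6)·(1.6)) / 4 = 29.2/4 = 7.3
  S = [[0.2, -0.1],
 [-0.1, 7.3]].

Step 3 — invert S. det(S) = 0.2·7.3 - (-0.1)² = 1.45.
  S^{-1} = (1/det) · [[d, -b], [-b, a]] = [[5.0345, 0.069],
 [0.069, 0.1379]].

Step 4 — quadratic form (x̄ - mu_0)^T · S^{-1} · (x̄ - mu_0):
  S^{-1} · (x̄ - mu_0) = (-14, 0),
  (x̄ - mu_0)^T · [...] = (-2.8)·(-14) + (1.4)·(0) = 39.2.

Step 5 — scale by n: T² = 5 · 39.2 = 196.

T² ≈ 196


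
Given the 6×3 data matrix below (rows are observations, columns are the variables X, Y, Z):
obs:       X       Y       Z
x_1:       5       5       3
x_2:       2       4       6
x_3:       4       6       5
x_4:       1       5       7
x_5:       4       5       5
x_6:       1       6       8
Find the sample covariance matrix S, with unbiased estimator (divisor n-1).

Step 1 — column means:
  mean(X) = (5 + 2 + 4 + 1 + 4 + 1) / 6 = 17/6 = 2.8333
  mean(Y) = (5 + 4 + 6 + 5 + 5 + 6) / 6 = 31/6 = 5.1667
  mean(Z) = (3 + 6 + 5 + 7 + 5 + 8) / 6 = 34/6 = 5.6667

Step 2 — sample covariance S[i,j] = (1/(n-1)) · Σ_k (x_{k,i} - mean_i) · (x_{k,j} - mean_j), with n-1 = 5.
  S[X,X] = ((2.1667)·(2.1667) + (-0.8333)·(-0.8333) + (1.1667)·(1.1667) + (-1.8333)·(-1.8333) + (1.1667)·(1.1667) + (-1.8333)·(-1.8333)) / 5 = 14.8333/5 = 2.9667
  S[X,Y] = ((2.1667)·(-0.1667) + (-0.8333)·(-1.1667) + (1.1667)·(0.8333) + (-1.8333)·(-0.1667) + (1.1667)·(-0.1667) + (-1.8333)·(0.8333)) / 5 = 0.1667/5 = 0.0333
  S[X,Z] = ((2.1667)·(-2.6667) + (-0.8333)·(0.3333) + (1.1667)·(-0.6667) + (-1.8333)·(1.3333) + (1.1667)·(-0.6667) + (-1.8333)·(2.3333)) / 5 = -14.3333/5 = -2.8667
  S[Y,Y] = ((-0.1667)·(-0.1667) + (-1.1667)·(-1.1667) + (0.8333)·(0.8333) + (-0.1667)·(-0.1667) + (-0.1667)·(-0.1667) + (0.8333)·(0.8333)) / 5 = 2.8333/5 = 0.5667
  S[Y,Z] = ((-0.1667)·(-2.6667) + (-1.1667)·(0.3333) + (0.8333)·(-0.6667) + (-0.1667)·(1.3333) + (-0.1667)·(-0.6667) + (0.8333)·(2.3333)) / 5 = 1.3333/5 = 0.2667
  S[Z,Z] = ((-2.6667)·(-2.6667) + (0.3333)·(0.3333) + (-0.6667)·(-0.6667) + (1.3333)·(1.3333) + (-0.6667)·(-0.6667) + (2.3333)·(2.3333)) / 5 = 15.3333/5 = 3.0667

S is symmetric (S[j,i] = S[i,j]). Assembling:

S = [[2.9667, 0.0333, -2.8667],
 [0.0333, 0.5667, 0.2667],
 [-2.8667, 0.2667, 3.0667]]


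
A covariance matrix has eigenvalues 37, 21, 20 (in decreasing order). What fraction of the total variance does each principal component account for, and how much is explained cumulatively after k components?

Step 1 — total variance = trace(Sigma) = Σ λ_i = 37 + 21 + 20 = 78.

Step 2 — fraction explained by component i = λ_i / Σ λ:
  PC1: 37/78 = 0.4744
  PC2: 21/78 = 0.2692
  PC3: 20/78 = 0.2564

Step 3 — cumulative fraction after k components = (λ_1 + ... + λ_k) / Σ λ:
  k = 1: 37/78 = 0.4744
  k = 2: (37 + 21)/78 = 58/78 = 0.7436
  k = 3: (37 + 21 + 20)/78 = 78/78 = 1

Summary (fraction, with percent):

explained: PC1 0.4744 (47.44%), PC2 0.2692 (26.92%), PC3 0.2564 (25.64%);  cumulative: 0.4744, 0.7436, 1


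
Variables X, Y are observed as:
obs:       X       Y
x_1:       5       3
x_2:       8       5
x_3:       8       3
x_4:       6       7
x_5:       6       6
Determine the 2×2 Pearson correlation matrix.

Step 1 — column means:
  mean(X) = (5 + 8 + 8 + 6 + 6) / 5 = 33/5 = 6.6
  mean(Y) = (3 + 5 + 3 + 7 + 6) / 5 = 24/5 = 4.8

Step 2 — sample variances and covariances s[i,j] = (1/(n-1)) · Σ_k (x_{k,i} - mean_i) · (x_{k,j} - mean_j), with n-1 = 4:
  s[X,X] = ((-1.6)·(-1.6) + (1.4)·(1.4) + (1.4)·(1.4) + (-0.6)·(-0.6) + (-0.6)·(-0.6)) / 4 = 7.2/4 = 1.8
  s[X,Y] = ((-1.6)·(-1.8) + (1.4)·(0.2) + (1.4)·(-1.8) + (-0.6)·(2.2) + (-0.6)·(1.2)) / 4 = -1.4/4 = -0.35
  s[Y,Y] = ((-1.8)·(-1.8) + (0.2)·(0.2) + (-1.8)·(-1.8) + (2.2)·(2.2) + (1.2)·(1.2)) / 4 = 12.8/4 = 3.2
  Sample standard deviations s_i = √(s[i,i]):
  s(X) = √(1.8) = 1.3416
  s(Y) = √(3.2) = 1.7889

Step 3 — r_{ij} = s_{ij} / (s_i · s_j):
  r[X,X] = 1 (diagonal).
  r[X,Y] = -0.35 / (1.3416 · 1.7889) = -0.35 / 2.4 = -0.1458
  r[Y,Y] = 1 (diagonal).

R is symmetric with unit diagonal. Assembling:

R = [[1, -0.1458],
 [-0.1458, 1]]


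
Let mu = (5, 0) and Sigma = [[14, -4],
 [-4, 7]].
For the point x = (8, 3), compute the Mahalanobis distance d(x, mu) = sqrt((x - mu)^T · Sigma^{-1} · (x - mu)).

Step 1 — centre the observation: (x - mu) = (3, 3).

Step 2 — invert Sigma. det(Sigma) = 14·7 - (-4)² = 82.
  Sigma^{-1} = (1/det) · [[d, -b], [-b, a]] = [[0.0854, 0.0488],
 [0.0488, 0.1707]].

Step 3 — form the quadratic (x - mu)^T · Sigma^{-1} · (x - mu):
  Sigma^{-1} · (x - mu) = (0.4024, 0.6585).
  (x - mu)^T · [Sigma^{-1} · (x - mu)] = (3)·(0.4024) + (3)·(0.6585) = 3.1829.

Step 4 — take square root: d = √(3.1829) ≈ 1.7841.

d(x, mu) = √(3.1829) ≈ 1.7841


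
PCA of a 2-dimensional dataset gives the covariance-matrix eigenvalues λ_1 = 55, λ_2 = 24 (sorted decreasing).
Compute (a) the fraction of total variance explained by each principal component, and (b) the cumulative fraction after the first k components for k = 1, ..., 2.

Step 1 — total variance = trace(Sigma) = Σ λ_i = 55 + 24 = 79.

Step 2 — fraction explained by component i = λ_i / Σ λ:
  PC1: 55/79 = 0.6962
  PC2: 24/79 = 0.3038

Step 3 — cumulative fraction after k components = (λ_1 + ... + λ_k) / Σ λ:
  k = 1: 55/79 = 0.6962
  k = 2: (55 + 24)/79 = 79/79 = 1

Summary (fraction, with percent):

explained: PC1 0.6962 (69.62%), PC2 0.3038 (30.38%);  cumulative: 0.6962, 1


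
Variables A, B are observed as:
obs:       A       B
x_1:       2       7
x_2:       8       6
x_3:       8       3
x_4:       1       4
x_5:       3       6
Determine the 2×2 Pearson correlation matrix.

Step 1 — column means:
  mean(A) = (2 + 8 + 8 + 1 + 3) / 5 = 22/5 = 4.4
  mean(B) = (7 + 6 + 3 + 4 + 6) / 5 = 26/5 = 5.2

Step 2 — sample variances and covariances s[i,j] = (1/(n-1)) · Σ_k (x_{k,i} - mean_i) · (x_{k,j} - mean_j), with n-1 = 4:
  s[A,A] = ((-2.4)·(-2.4) + (3.6)·(3.6) + (3.6)·(3.6) + (-3.4)·(-3.4) + (-1.4)·(-1.4)) / 4 = 45.2/4 = 11.3
  s[A,B] = ((-2.4)·(1.8) + (3.6)·(0.8) + (3.6)·(-2.2) + (-3.4)·(-1.2) + (-1.4)·(0.8)) / 4 = -6.4/4 = -1.6
  s[B,B] = ((1.8)·(1.8) + (0.8)·(0.8) + (-2.2)·(-2.2) + (-1.2)·(-1.2) + (0.8)·(0.8)) / 4 = 10.8/4 = 2.7
  Sample standard deviations s_i = √(s[i,i]):
  s(A) = √(11.3) = 3.3615
  s(B) = √(2.7) = 1.6432

Step 3 — r_{ij} = s_{ij} / (s_i · s_j):
  r[A,A] = 1 (diagonal).
  r[A,B] = -1.6 / (3.3615 · 1.6432) = -1.6 / 5.5236 = -0.2897
  r[B,B] = 1 (diagonal).

R is symmetric with unit diagonal. Assembling:

R = [[1, -0.2897],
 [-0.2897, 1]]


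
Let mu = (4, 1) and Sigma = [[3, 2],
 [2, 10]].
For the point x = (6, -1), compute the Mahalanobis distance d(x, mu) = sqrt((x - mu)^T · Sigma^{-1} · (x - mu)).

Step 1 — centre the observation: (x - mu) = (2, -2).

Step 2 — invert Sigma. det(Sigma) = 3·10 - (2)² = 26.
  Sigma^{-1} = (1/det) · [[d, -b], [-b, a]] = [[0.3846, -0.0769],
 [-0.0769, 0.1154]].

Step 3 — form the quadratic (x - mu)^T · Sigma^{-1} · (x - mu):
  Sigma^{-1} · (x - mu) = (0.9231, -0.3846).
  (x - mu)^T · [Sigma^{-1} · (x - mu)] = (2)·(0.9231) + (-2)·(-0.3846) = 2.6154.

Step 4 — take square root: d = √(2.6154) ≈ 1.6172.

d(x, mu) = √(2.6154) ≈ 1.6172


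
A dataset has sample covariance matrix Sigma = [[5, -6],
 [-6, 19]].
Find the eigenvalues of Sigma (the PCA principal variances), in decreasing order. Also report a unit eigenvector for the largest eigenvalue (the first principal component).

Step 1 — characteristic polynomial of 2×2 Sigma:
  det(Sigma - λI) = λ² - trace · λ + det = 0.
  trace = 5 + 19 = 24, det = 5·19 - (-6)² = 59.
Step 2 — discriminant:
  Δ = trace² - 4·det = 576 - 236 = 340.
Step 3 — eigenvalues:
  λ = (trace ± √Δ)/2 = (24 ± 18.4391)/2,
  λ_1 = 21.2195,  λ_2 = 2.7805.

Step 4 — unit eigenvector for λ_1: solve (Sigma - λ_1 I)v = 0. First row:
  (5 - 21.2195)·v_x + (-6)·v_y = 0, i.e. (-16.2195)·v_x + (-6)·v_y = 0,
  so v ∝ (b, λ_1 - a) = (-6, 16.2195); multiply by -1 so the first entry is positive: u = (6, -16.2195).
  ||u|| = √((6)² + (-16.2195)²) = √(299.0736) ≈ 17.2937,
  v_1 = u/||u|| ≈ (0.3469, -0.9379) (||v_1|| = 1).

λ_1 = 21.2195,  λ_2 = 2.7805;  v_1 ≈ (0.3469, -0.9379)


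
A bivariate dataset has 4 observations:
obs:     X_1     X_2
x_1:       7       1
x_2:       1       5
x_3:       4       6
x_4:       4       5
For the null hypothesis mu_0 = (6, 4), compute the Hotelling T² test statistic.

Step 1 — sample mean vector:
  mean(X_1) = (7 + 1 + 4 + 4) / 4 = 16/4 = 4
  mean(X_2) = (1 + 5 + 6 + 5) / 4 = 17/4 = 4.25
  x̄ = (4, 4.25),  deviation x̄ - mu_0 = (4, 4.25) - (6, 4) = (-2, 0.25).

Step 2 — sample covariance matrix, S[i,j] = (1/(n-1)) · Σ_k (x_{k,i} - mean_i) · (x_{k,j} - mean_j), divisor n-1 = 3:
  S[X_1,X_1] = ((3)·(3) + (-3)·(-3) + (0)·(0) + (0)·(0)) / 3 = 18/3 = 6
  S[X_1,X_2] = ((3)·(-3.25) + (-3)·(0.75) + (0)·(1.75) + (0)·(0.75)) / 3 = -12/3 = -4
  S[X_2,X_2] = ((-3.25)·(-3.25) + (0.75)·(0.75) + (1.75)·(1.75) + (0.75)·(0.75)) / 3 = 14.75/3 = 4.9167
  S = [[6, -4],
 [-4, 4.9167]].

Step 3 — invert S. det(S) = 6·4.9167 - (-4)² = 13.5.
  S^{-1} = (1/det) · [[d, -b], [-b, a]] = [[0.3642, 0.2963],
 [0.2963, 0.4444]].

Step 4 — quadratic form (x̄ - mu_0)^T · S^{-1} · (x̄ - mu_0):
  S^{-1} · (x̄ - mu_0) = (-0.6543, -0.4815),
  (x̄ - mu_0)^T · [...] = (-2)·(-0.6543) + (0.25)·(-0.4815) = 1.1883.

Step 5 — scale by n: T² = 4 · 1.1883 = 4.7531.

T² ≈ 4.7531


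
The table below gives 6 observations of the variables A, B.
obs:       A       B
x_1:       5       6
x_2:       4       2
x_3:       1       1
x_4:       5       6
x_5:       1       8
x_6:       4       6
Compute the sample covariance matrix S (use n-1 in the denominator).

Step 1 — column means:
  mean(A) = (5 + 4 + 1 + 5 + 1 + 4) / 6 = 20/6 = 3.3333
  mean(B) = (6 + 2 + 1 + 6 + 8 + 6) / 6 = 29/6 = 4.8333

Step 2 — sample covariance S[i,j] = (1/(n-1)) · Σ_k (x_{k,i} - mean_i) · (x_{k,j} - mean_j), with n-1 = 5.
  S[A,A] = ((1.6667)·(1.6667) + (0.6667)·(0.6667) + (-2.3333)·(-2.3333) + (1.6667)·(1.6667) + (-2.3333)·(-2.3333) + (0.6667)·(0.6667)) / 5 = 17.3333/5 = 3.4667
  S[A,B] = ((1.6667)·(1.1667) + (0.6667)·(-2.8333) + (-2.3333)·(-3.8333) + (1.6667)·(1.1667) + (-2.3333)·(3.1667) + (0.6667)·(1.1667)) / 5 = 4.3333/5 = 0.8667
  S[B,B] = ((1.1667)·(1.1667) + (-2.8333)·(-2.8333) + (-3.8333)·(-3.8333) + (1.1667)·(1.1667) + (3.1667)·(3.1667) + (1.1667)·(1.1667)) / 5 = 36.8333/5 = 7.3667

S is symmetric (S[j,i] = S[i,j]). Assembling:

S = [[3.4667, 0.8667],
 [0.8667, 7.3667]]


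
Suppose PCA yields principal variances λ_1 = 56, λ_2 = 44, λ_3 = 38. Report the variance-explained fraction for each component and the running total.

Step 1 — total variance = trace(Sigma) = Σ λ_i = 56 + 44 + 38 = 138.

Step 2 — fraction explained by component i = λ_i / Σ λ:
  PC1: 56/138 = 0.4058
  PC2: 44/138 = 0.3188
  PC3: 38/138 = 0.2754

Step 3 — cumulative fraction after k components = (λ_1 + ... + λ_k) / Σ λ:
  k = 1: 56/138 = 0.4058
  k = 2: (56 + 44)/138 = 100/138 = 0.7246
  k = 3: (56 + 44 + 38)/138 = 138/138 = 1

Summary (fraction, with percent):

explained: PC1 0.4058 (40.58%), PC2 0.3188 (31.88%), PC3 0.2754 (27.54%);  cumulative: 0.4058, 0.7246, 1


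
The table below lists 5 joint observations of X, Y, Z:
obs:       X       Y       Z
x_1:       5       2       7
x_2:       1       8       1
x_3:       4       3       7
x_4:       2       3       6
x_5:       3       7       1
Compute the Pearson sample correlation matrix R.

Step 1 — column means:
  mean(X) = (5 + 1 + 4 + 2 + 3) / 5 = 15/5 = 3
  mean(Y) = (2 + 8 + 3 + 3 + 7) / 5 = 23/5 = 4.6
  mean(Z) = (7 + 1 + 7 + 6 + 1) / 5 = 22/5 = 4.4

Step 2 — sample variances and covariances s[i,j] = (1/(n-1)) · Σ_k (x_{k,i} - mean_i) · (x_{k,j} - mean_j), with n-1 = 4:
  s[X,X] = ((2)·(2) + (-2)·(-2) + (1)·(1) + (-1)·(-1) + (0)·(0)) / 4 = 10/4 = 2.5
  s[X,Y] = ((2)·(-2.6) + (-2)·(3.4) + (1)·(-1.6) + (-1)·(-1.6) + (0)·(2.4)) / 4 = -12/4 = -3
  s[X,Z] = ((2)·(2.6) + (-2)·(-3.4) + (1)·(2.6) + (-1)·(1.6) + (0)·(-3.4)) / 4 = 13/4 = 3.25
  s[Y,Y] = ((-2.6)·(-2.6) + (3.4)·(3.4) + (-1.6)·(-1.6) + (-1.6)·(-1.6) + (2.4)·(2.4)) / 4 = 29.2/4 = 7.3
  s[Y,Z] = ((-2.6)·(2.6) + (3.4)·(-3.4) + (-1.6)·(2.6) + (-1.6)·(1.6) + (2.4)·(-3.4)) / 4 = -33.2/4 = -8.3
  s[Z,Z] = ((2.6)·(2.6) + (-3.4)·(-3.4) + (2.6)·(2.6) + (1.6)·(1.6) + (-3.4)·(-3.4)) / 4 = 39.2/4 = 9.8
  Sample standard deviations s_i = √(s[i,i]):
  s(X) = √(2.5) = 1.5811
  s(Y) = √(7.3) = 2.7019
  s(Z) = √(9.8) = 3.1305

Step 3 — r_{ij} = s_{ij} / (s_i · s_j):
  r[X,X] = 1 (diagonal).
  r[X,Y] = -3 / (1.5811 · 2.7019) = -3 / 4.272 = -0.7022
  r[X,Z] = 3.25 / (1.5811 · 3.1305) = 3.25 / 4.9497 = 0.6566
  r[Y,Y] = 1 (diagonal).
  r[Y,Z] = -8.3 / (2.7019 · 3.1305) = -8.3 / 8.4581 = -0.9813
  r[Z,Z] = 1 (diagonal).

R is symmetric with unit diagonal. Assembling:

R = [[1, -0.7022, 0.6566],
 [-0.7022, 1, -0.9813],
 [0.6566, -0.9813, 1]]


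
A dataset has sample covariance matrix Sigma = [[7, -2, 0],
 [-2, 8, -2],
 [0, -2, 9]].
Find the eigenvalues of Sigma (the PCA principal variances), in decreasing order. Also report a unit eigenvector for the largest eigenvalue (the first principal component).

Step 1 — characteristic polynomial p(λ) = det(λI - Sigma) = λ³ - tr·λ² + c_1·λ - det, where tr = trace, c_1 = sum of the principal 2×2 minors, det = det(Sigma):
  tr = 7 + 8 + 9 = 24,
  c_1 = (7·8 - (-2)²) + (7·9 - (0)²) + (8·9 - (-2)²) = 52 + 63 + 68 = 183,
  det = 7·(8·9 - (-2)²) - (-2)·((-2)·9 - (-2)·(0)) + (0)·((-2)·(-2) - 8·(0)) = 7·(68) - (-2)·(-18) + (0)·(4) = 440.
  So p(λ) = λ³ - 24λ² + 183λ - 440.
Step 2 — look for an integer root (rational root theorem: any rational root is an integer divisor of 440). Testing λ = 5:
  p(5) = 125 - 600 + 915 - 440 = 0  ✓
  Dividing out (λ - 5): p(λ) = (λ - 5)(λ² - 19λ + 88).
Step 3 — remaining eigenvalues from the quadratic λ² - 19λ + 88 = 0:
  Δ = 19² - 4·88 = 361 - 352 = 9,  λ = (19 ± √9)/2 = (19 ± 3)/2 = 11 or 8.
  Sorted: λ_1 = 11,  λ_2 = 8,  λ_3 = 5  (check: sum = 24 = tr ✓).

Step 4 — unit eigenvector for λ_1 = 11: v spans the null space of (Sigma - λ_1 I), whose rows are
  r_1 = (-4, -2, 0),  r_2 = (-2, -3, -2),  r_3 = (0, -2, -2).
  v is orthogonal to every row, so take v ∝ r_1 × r_2 = ((-2)·(-2) - (0)·(-3), (0)·(-2) - (-4)·(-2), (-4)·(-3) - (-2)·(-2)) = (4, -8, 8).
  Rescale (divide by 4): u = (1, -2, 2).
  ||u|| = √((1)² + (-2)² + (2)²) = √(9) = 3,  v_1 = u/||u|| ≈ (0.3333, -0.6667, 0.6667) (||v_1|| = 1).

λ_1 = 11,  λ_2 = 8,  λ_3 = 5;  v_1 ≈ (0.3333, -0.6667, 0.6667)


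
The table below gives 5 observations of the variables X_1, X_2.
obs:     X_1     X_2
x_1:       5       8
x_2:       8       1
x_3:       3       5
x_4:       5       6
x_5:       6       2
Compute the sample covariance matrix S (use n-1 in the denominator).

Step 1 — column means:
  mean(X_1) = (5 + 8 + 3 + 5 + 6) / 5 = 27/5 = 5.4
  mean(X_2) = (8 + 1 + 5 + 6 + 2) / 5 = 22/5 = 4.4

Step 2 — sample covariance S[i,j] = (1/(n-1)) · Σ_k (x_{k,i} - mean_i) · (x_{k,j} - mean_j), with n-1 = 4.
  S[X_1,X_1] = ((-0.4)·(-0.4) + (2.6)·(2.6) + (-2.4)·(-2.4) + (-0.4)·(-0.4) + (0.6)·(0.6)) / 4 = 13.2/4 = 3.3
  S[X_1,X_2] = ((-0.4)·(3.6) + (2.6)·(-3.4) + (-2.4)·(0.6) + (-0.4)·(1.6) + (0.6)·(-2.4)) / 4 = -13.8/4 = -3.45
  S[X_2,X_2] = ((3.6)·(3.6) + (-3.4)·(-3.4) + (0.6)·(0.6) + (1.6)·(1.6) + (-2.4)·(-2.4)) / 4 = 33.2/4 = 8.3

S is symmetric (S[j,i] = S[i,j]). Assembling:

S = [[3.3, -3.45],
 [-3.45, 8.3]]


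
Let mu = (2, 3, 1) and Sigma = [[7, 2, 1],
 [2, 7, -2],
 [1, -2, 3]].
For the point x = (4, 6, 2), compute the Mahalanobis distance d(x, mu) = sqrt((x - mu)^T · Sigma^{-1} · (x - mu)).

Step 1 — centre the observation: (x - mu) = (2, 3, 1).

Step 2 — invert Sigma (cofactor / det for 3×3, or solve directly):
  Sigma^{-1} = [[0.1848, -0.087, -0.1196],
 [-0.087, 0.2174, 0.1739],
 [-0.1196, 0.1739, 0.4891]].

Step 3 — form the quadratic (x - mu)^T · Sigma^{-1} · (x - mu):
  Sigma^{-1} · (x - mu) = (-0.0109, 0.6522, 0.7717).
  (x - mu)^T · [Sigma^{-1} · (x - mu)] = (2)·(-0.0109) + (3)·(0.6522) + (1)·(0.7717) = 2.7065.

Step 4 — take square root: d = √(2.7065) ≈ 1.6452.

d(x, mu) = √(2.7065) ≈ 1.6452


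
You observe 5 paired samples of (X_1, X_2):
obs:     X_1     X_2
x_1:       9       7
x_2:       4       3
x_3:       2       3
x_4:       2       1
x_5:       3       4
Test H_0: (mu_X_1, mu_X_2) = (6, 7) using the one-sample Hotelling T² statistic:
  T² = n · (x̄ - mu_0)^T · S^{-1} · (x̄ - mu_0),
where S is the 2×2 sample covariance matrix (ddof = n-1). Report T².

Step 1 — sample mean vector:
  mean(X_1) = (9 + 4 + 2 + 2 + 3) / 5 = 20/5 = 4
  mean(X_2) = (7 + 3 + 3 + 1 + 4) / 5 = 18/5 = 3.6
  x̄ = (4, 3.6),  deviation x̄ - mu_0 = (4, 3.6) - (6, 7) = (-2, -3.4).

Step 2 — sample covariance matrix, S[i,j] = (1/(n-1)) · Σ_k (x_{k,i} - mean_i) · (x_{k,j} - mean_j), divisor n-1 = 4:
  S[X_1,X_1] = ((5)·(5) + (0)·(0) + (-2)·(-2) + (-2)·(-2) + (-1)·(-1)) / 4 = 34/4 = 8.5
  S[X_1,X_2] = ((5)·(3.4) + (0)·(-0.6) + (-2)·(-0.6) + (-2)·(-2.6) + (-1)·(0.4)) / 4 = 23/4 = 5.75
  S[X_2,X_2] = ((3.4)·(3.4) + (-0.6)·(-0.6) + (-0.6)·(-0.6) + (-2.6)·(-2.6) + (0.4)·(0.4)) / 4 = 19.2/4 = 4.8
  S = [[8.5, 5.75],
 [5.75, 4.8]].

Step 3 — invert S. det(S) = 8.5·4.8 - (5.75)² = 7.7375.
  S^{-1} = (1/det) · [[d, -b], [-b, a]] = [[0.6204, -0.7431],
 [-0.7431, 1.0985]].

Step 4 — quadratic form (x̄ - mu_0)^T · S^{-1} · (x̄ - mu_0):
  S^{-1} · (x̄ - mu_0) = (1.2859, -2.2488),
  (x̄ - mu_0)^T · [...] = (-2)·(1.2859) + (-3.4)·(-2.2488) = 5.074.

Step 5 — scale by n: T² = 5 · 5.074 = 25.37.

T² ≈ 25.37


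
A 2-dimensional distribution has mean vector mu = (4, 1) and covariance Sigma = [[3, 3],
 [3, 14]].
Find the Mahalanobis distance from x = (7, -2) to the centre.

Step 1 — centre the observation: (x - mu) = (3, -3).

Step 2 — invert Sigma. det(Sigma) = 3·14 - (3)² = 33.
  Sigma^{-1} = (1/det) · [[d, -b], [-b, a]] = [[0.4242, -0.0909],
 [-0.0909, 0.0909]].

Step 3 — form the quadratic (x - mu)^T · Sigma^{-1} · (x - mu):
  Sigma^{-1} · (x - mu) = (1.5455, -0.5455).
  (x - mu)^T · [Sigma^{-1} · (x - mu)] = (3)·(1.5455) + (-3)·(-0.5455) = 6.2727.

Step 4 — take square root: d = √(6.2727) ≈ 2.5045.

d(x, mu) = √(6.2727) ≈ 2.5045
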